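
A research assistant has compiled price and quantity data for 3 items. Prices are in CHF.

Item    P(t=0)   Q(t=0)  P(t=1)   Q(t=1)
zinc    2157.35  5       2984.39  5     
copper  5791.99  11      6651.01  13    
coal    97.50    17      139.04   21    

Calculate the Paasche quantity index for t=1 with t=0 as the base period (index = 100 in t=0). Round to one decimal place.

Paasche quantity index uses current-period prices as weights.
ΣP(t=1)·Q(t=1) = 2984.39×5 + 6651.01×13 + 139.04×21 = 14921.95 + 86463.13 + 2919.84 = 104304.92
ΣP(t=1)·Q(t=0) = 2984.39×5 + 6651.01×11 + 139.04×17 = 14921.95 + 73161.11 + 2363.68 = 90446.74
Index = 104304.92 / 90446.74 × 100 = 115.3219

115.3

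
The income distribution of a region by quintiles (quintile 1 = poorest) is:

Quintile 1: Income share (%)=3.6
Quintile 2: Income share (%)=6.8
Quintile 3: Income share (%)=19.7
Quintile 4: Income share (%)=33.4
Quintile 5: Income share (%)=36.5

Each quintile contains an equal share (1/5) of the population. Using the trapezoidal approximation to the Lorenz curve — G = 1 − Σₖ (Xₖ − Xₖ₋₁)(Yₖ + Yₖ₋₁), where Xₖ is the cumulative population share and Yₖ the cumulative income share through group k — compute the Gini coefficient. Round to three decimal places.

0.370

Cumulative income shares Yₖ: 0.0360, 0.1040, 0.3010, 0.6350, 1.0000
Σ (Xₖ−Xₖ₋₁)(Yₖ+Yₖ₋₁) = (1/5)(0.0360+0.0000) + (1/5)(0.1040+0.0360) + (1/5)(0.3010+0.1040) + (1/5)(0.6350+0.3010) + (1/5)(1.0000+0.6350)
  = 0.0072 + 0.0280 + 0.0810 + 0.1872 + 0.3270 = 0.6304
G = 1 − 0.6304 = 0.3696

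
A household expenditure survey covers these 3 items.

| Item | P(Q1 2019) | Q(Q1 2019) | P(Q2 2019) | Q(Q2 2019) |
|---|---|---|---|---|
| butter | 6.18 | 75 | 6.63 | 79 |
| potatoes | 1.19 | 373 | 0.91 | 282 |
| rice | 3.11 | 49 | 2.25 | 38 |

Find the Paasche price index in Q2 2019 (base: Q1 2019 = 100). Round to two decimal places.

91.92

Paasche price index uses current-period quantities as weights.
ΣP(Q2 2019)·Q(Q2 2019) = 6.63×79 + 0.91×282 + 2.25×38 = 523.77 + 256.62 + 85.5 = 865.89
ΣP(Q1 2019)·Q(Q2 2019) = 6.18×79 + 1.19×282 + 3.11×38 = 488.22 + 335.58 + 118.18 = 941.98
Index = 865.89 / 941.98 × 100 = 91.9223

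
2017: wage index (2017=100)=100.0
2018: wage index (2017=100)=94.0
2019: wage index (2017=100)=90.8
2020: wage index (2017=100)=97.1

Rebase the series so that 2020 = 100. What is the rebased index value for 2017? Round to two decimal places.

102.99

Rebased(2017) = 100.0 / 97.1 × 100 = 102.9866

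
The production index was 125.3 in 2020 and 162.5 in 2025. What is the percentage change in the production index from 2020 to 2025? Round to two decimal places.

Change = (162.5 − 125.3) / 125.3 × 100
       = 37.2 / 125.3 × 100 = 29.6887%

29.69%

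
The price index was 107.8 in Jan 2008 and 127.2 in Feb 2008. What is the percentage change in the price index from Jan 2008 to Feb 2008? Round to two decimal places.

18.00%

Change = (127.2 − 107.8) / 107.8 × 100
       = 19.4 / 107.8 × 100 = 17.9963%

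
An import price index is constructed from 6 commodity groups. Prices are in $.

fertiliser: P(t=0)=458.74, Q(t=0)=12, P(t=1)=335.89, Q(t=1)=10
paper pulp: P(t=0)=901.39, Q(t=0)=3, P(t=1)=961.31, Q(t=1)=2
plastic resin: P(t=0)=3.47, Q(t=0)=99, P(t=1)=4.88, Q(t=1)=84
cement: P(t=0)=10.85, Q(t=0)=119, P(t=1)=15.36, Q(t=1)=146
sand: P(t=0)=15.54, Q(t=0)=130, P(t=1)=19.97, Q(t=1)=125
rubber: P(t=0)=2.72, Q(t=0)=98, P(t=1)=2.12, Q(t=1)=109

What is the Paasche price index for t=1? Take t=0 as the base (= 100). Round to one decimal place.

101.5

Paasche price index uses current-period quantities as weights.
ΣP(t=1)·Q(t=1) = 335.89×10 + 961.31×2 + 4.88×84 + 15.36×146 + 19.97×125 + 2.12×109 = 3358.9 + 1922.62 + 409.92 + 2242.56 + 2496.25 + 231.08 = 10661.33
ΣP(t=0)·Q(t=1) = 458.74×10 + 901.39×2 + 3.47×84 + 10.85×146 + 15.54×125 + 2.72×109 = 4587.4 + 1802.78 + 291.48 + 1584.1 + 1942.5 + 296.48 = 10504.74
Index = 10661.33 / 10504.74 × 100 = 101.4907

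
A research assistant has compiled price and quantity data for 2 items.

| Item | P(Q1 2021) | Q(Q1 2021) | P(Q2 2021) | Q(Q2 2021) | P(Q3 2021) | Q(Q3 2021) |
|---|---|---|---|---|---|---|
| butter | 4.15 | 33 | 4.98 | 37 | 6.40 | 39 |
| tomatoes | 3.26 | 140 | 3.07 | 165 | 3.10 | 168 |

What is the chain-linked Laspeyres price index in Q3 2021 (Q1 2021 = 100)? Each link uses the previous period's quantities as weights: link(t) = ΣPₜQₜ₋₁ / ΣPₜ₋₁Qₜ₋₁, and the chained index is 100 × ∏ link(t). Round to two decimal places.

108.47

Link Q1 2021→Q2 2021:
ΣP(Q2 2021)Q(Q1 2021) = 4.98×33 + 3.07×140 = 164.34 + 429.8 = 594.14
ΣP(Q1 2021)Q(Q1 2021) = 4.15×33 + 3.26×140 = 136.95 + 456.4 = 593.35
link = 594.14/593.35 = 1.001331
Link Q2 2021→Q3 2021:
ΣP(Q3 2021)Q(Q2 2021) = 6.40×37 + 3.10×165 = 236.8 + 511.5 = 748.3
ΣP(Q2 2021)Q(Q2 2021) = 4.98×37 + 3.07×165 = 184.26 + 506.55 = 690.81
link = 748.3/690.81 = 1.083221
Chained index = 100 × 1.001331 × 1.083221 = 108.4663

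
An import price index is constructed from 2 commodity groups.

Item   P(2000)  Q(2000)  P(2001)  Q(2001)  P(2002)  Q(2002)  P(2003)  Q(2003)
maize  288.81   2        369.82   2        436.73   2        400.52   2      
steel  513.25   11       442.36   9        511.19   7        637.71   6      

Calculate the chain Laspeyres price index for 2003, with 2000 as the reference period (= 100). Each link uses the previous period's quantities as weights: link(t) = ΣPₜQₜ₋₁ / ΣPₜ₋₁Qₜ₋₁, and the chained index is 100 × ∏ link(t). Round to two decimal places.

Link 2000→2001:
ΣP(2001)Q(2000) = 369.82×2 + 442.36×11 = 739.64 + 4865.96 = 5605.6
ΣP(2000)Q(2000) = 288.81×2 + 513.25×11 = 577.62 + 5645.75 = 6223.37
link = 5605.6/6223.37 = 0.900734
Link 2001→2002:
ΣP(2002)Q(2001) = 436.73×2 + 511.19×9 = 873.46 + 4600.71 = 5474.17
ΣP(2001)Q(2001) = 369.82×2 + 442.36×9 = 739.64 + 3981.24 = 4720.88
link = 5474.17/4720.88 = 1.159566
Link 2002→2003:
ΣP(2003)Q(2002) = 400.52×2 + 637.71×7 = 801.04 + 4463.97 = 5265.01
ΣP(2002)Q(2002) = 436.73×2 + 511.19×7 = 873.46 + 3578.33 = 4451.79
link = 5265.01/4451.79 = 1.182673
Chained index = 100 × 0.900734 × 1.159566 × 1.182673 = 123.5254

123.53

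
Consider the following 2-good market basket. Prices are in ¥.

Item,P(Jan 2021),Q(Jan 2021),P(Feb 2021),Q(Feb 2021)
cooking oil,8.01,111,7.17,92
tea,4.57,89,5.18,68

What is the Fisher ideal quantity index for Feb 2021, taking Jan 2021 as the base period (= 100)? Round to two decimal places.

80.68

Laspeyres component (base-period weights):
ΣP(Jan 2021)Q(Feb 2021) = 8.01×92 + 4.57×68 = 736.92 + 310.76 = 1047.68
ΣP(Jan 2021)Q(Jan 2021) = 8.01×111 + 4.57×89 = 889.11 + 406.73 = 1295.84
L = 1047.68 / 1295.84 × 100 = 80.8495
Paasche component (current-period weights):
ΣP(Feb 2021)Q(Feb 2021) = 7.17×92 + 5.18×68 = 659.64 + 352.24 = 1011.88
ΣP(Feb 2021)Q(Jan 2021) = 7.17×111 + 5.18×89 = 795.87 + 461.02 = 1256.89
P = 1011.88 / 1256.89 × 100 = 80.5066
Fisher = √(L × P) = √(80.8495 × 80.5066) = 80.6779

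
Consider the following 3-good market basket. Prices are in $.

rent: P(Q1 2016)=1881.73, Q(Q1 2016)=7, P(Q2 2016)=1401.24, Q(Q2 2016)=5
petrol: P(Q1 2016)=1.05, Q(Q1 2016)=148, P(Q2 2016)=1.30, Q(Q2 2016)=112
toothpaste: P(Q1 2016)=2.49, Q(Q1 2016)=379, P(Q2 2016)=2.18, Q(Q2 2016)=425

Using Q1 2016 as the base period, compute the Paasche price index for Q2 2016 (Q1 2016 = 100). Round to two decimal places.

Paasche price index uses current-period quantities as weights.
ΣP(Q2 2016)·Q(Q2 2016) = 1401.24×5 + 1.30×112 + 2.18×425 = 7006.2 + 145.6 + 926.5 = 8078.3
ΣP(Q1 2016)·Q(Q2 2016) = 1881.73×5 + 1.05×112 + 2.49×425 = 9408.65 + 117.6 + 1058.25 = 10584.5
Index = 8078.3 / 10584.5 × 100 = 76.3220

76.32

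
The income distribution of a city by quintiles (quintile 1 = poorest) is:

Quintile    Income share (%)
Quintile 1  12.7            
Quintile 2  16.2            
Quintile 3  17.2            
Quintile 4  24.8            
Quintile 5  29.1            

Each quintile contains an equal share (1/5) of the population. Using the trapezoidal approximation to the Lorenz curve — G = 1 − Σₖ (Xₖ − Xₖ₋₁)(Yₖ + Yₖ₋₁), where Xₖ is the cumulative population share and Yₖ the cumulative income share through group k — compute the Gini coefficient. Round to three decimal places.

Cumulative income shares Yₖ: 0.1270, 0.2890, 0.4610, 0.7090, 1.0000
Σ (Xₖ−Xₖ₋₁)(Yₖ+Yₖ₋₁) = (1/5)(0.1270+0.0000) + (1/5)(0.2890+0.1270) + (1/5)(0.4610+0.2890) + (1/5)(0.7090+0.4610) + (1/5)(1.0000+0.7090)
  = 0.0254 + 0.0832 + 0.1500 + 0.2340 + 0.3418 = 0.8344
G = 1 − 0.8344 = 0.1656

0.166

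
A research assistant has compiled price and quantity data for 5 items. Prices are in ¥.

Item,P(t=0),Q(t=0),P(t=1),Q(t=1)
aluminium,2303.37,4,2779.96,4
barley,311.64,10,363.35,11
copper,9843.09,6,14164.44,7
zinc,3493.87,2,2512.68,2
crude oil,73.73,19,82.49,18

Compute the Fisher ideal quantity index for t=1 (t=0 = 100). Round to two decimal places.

Laspeyres component (base-period weights):
ΣP(t=0)Q(t=1) = 2303.37×4 + 311.64×11 + 9843.09×7 + 3493.87×2 + 73.73×18 = 9213.48 + 3428.04 + 68901.63 + 6987.74 + 1327.14 = 89858.03
ΣP(t=0)Q(t=0) = 2303.37×4 + 311.64×10 + 9843.09×6 + 3493.87×2 + 73.73×19 = 9213.48 + 3116.4 + 59058.54 + 6987.74 + 1400.87 = 79777.03
L = 89858.03 / 79777.03 × 100 = 112.6365
Paasche component (current-period weights):
ΣP(t=1)Q(t=1) = 2779.96×4 + 363.35×11 + 14164.44×7 + 2512.68×2 + 82.49×18 = 11119.84 + 3996.85 + 99151.08 + 5025.36 + 1484.82 = 120777.95
ΣP(t=1)Q(t=0) = 2779.96×4 + 363.35×10 + 14164.44×6 + 2512.68×2 + 82.49×19 = 11119.84 + 3633.5 + 84986.64 + 5025.36 + 1567.31 = 106332.65
P = 120777.95 / 106332.65 × 100 = 113.5850
Fisher = √(L × P) = √(112.6365 × 113.5850) = 113.1097

113.11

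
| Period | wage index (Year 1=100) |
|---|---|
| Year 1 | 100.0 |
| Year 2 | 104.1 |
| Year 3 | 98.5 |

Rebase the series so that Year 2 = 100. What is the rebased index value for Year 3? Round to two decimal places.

94.62

Rebased(Year 3) = 98.5 / 104.1 × 100 = 94.6206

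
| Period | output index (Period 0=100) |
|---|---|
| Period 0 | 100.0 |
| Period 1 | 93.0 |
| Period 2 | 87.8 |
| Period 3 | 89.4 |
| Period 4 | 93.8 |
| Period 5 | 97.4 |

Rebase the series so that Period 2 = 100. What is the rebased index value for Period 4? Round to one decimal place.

106.8

Rebased(Period 4) = 93.8 / 87.8 × 100 = 106.8337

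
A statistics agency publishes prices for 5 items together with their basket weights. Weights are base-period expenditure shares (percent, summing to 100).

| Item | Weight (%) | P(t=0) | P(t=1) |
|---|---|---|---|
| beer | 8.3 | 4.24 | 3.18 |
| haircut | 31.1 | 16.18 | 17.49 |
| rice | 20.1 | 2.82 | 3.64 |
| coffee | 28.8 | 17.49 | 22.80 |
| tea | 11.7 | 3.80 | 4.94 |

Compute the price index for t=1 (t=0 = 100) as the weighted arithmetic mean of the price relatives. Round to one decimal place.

beer: 8.3 × (3.18/4.24) = 8.3 × 0.750000 = 6.2250
haircut: 31.1 × (17.49/16.18) = 31.1 × 1.080964 = 33.6180
rice: 20.1 × (3.64/2.82) = 20.1 × 1.290780 = 25.9447
coffee: 28.8 × (22.80/17.49) = 28.8 × 1.303602 = 37.5437
tea: 11.7 × (4.94/3.80) = 11.7 × 1.300000 = 15.2100
Index = Σ wᵢ·(p₁ᵢ/p₀ᵢ) = 6.2250 + 33.6180 + 25.9447 + 37.5437 + 15.2100 = 118.5414

118.5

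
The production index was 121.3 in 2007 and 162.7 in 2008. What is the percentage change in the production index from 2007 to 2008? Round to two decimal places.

34.13%

Change = (162.7 − 121.3) / 121.3 × 100
       = 41.4 / 121.3 × 100 = 34.1303%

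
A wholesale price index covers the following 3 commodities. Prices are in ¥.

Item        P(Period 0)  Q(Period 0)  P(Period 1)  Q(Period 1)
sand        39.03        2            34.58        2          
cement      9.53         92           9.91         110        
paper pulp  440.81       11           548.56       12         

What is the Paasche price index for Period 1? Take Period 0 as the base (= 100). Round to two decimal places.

120.67

Paasche price index uses current-period quantities as weights.
ΣP(Period 1)·Q(Period 1) = 34.58×2 + 9.91×110 + 548.56×12 = 69.16 + 1090.1 + 6582.72 = 7741.98
ΣP(Period 0)·Q(Period 1) = 39.03×2 + 9.53×110 + 440.81×12 = 78.06 + 1048.3 + 5289.72 = 6416.08
Index = 7741.98 / 6416.08 × 100 = 120.6653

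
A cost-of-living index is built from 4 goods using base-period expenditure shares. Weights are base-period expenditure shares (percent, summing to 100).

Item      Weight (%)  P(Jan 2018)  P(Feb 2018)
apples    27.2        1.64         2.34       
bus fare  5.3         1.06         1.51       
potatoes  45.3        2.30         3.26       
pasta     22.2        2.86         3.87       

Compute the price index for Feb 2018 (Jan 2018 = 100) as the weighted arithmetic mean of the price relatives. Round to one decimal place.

140.6

apples: 27.2 × (2.34/1.64) = 27.2 × 1.426829 = 38.8098
bus fare: 5.3 × (1.51/1.06) = 5.3 × 1.424528 = 7.5500
potatoes: 45.3 × (3.26/2.30) = 45.3 × 1.417391 = 64.2078
pasta: 22.2 × (3.87/2.86) = 22.2 × 1.353147 = 30.0399
Index = Σ wᵢ·(p₁ᵢ/p₀ᵢ) = 38.8098 + 7.5500 + 64.2078 + 30.0399 = 140.6074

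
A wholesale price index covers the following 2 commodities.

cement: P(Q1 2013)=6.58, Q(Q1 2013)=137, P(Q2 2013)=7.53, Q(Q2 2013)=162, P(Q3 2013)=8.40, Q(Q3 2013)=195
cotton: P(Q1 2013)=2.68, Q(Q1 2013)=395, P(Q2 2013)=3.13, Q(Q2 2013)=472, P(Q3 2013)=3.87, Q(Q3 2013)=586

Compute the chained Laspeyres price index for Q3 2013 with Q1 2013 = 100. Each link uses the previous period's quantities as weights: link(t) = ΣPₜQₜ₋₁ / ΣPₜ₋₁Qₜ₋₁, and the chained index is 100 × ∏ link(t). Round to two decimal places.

Link Q1 2013→Q2 2013:
ΣP(Q2 2013)Q(Q1 2013) = 7.53×137 + 3.13×395 = 1031.61 + 1236.35 = 2267.96
ΣP(Q1 2013)Q(Q1 2013) = 6.58×137 + 2.68×395 = 901.46 + 1058.6 = 1960.06
link = 2267.96/1960.06 = 1.157087
Link Q2 2013→Q3 2013:
ΣP(Q3 2013)Q(Q2 2013) = 8.40×162 + 3.87×472 = 1360.8 + 1826.64 = 3187.44
ΣP(Q2 2013)Q(Q2 2013) = 7.53×162 + 3.13×472 = 1219.86 + 1477.36 = 2697.22
link = 3187.44/2697.22 = 1.181750
Chained index = 100 × 1.157087 × 1.181750 = 136.7388

136.74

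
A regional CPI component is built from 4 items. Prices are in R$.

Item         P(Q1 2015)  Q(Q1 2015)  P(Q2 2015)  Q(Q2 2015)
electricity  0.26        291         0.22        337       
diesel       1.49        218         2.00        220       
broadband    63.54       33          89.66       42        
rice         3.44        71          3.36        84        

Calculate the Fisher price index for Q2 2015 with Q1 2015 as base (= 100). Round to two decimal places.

135.06

Laspeyres component (base-period weights):
ΣP(Q2 2015)Q(Q1 2015) = 0.22×291 + 2.00×218 + 89.66×33 + 3.36×71 = 64.02 + 436 + 2958.78 + 238.56 = 3697.36
ΣP(Q1 2015)Q(Q1 2015) = 0.26×291 + 1.49×218 + 63.54×33 + 3.44×71 = 75.66 + 324.82 + 2096.82 + 244.24 = 2741.54
L = 3697.36 / 2741.54 × 100 = 134.8643
Paasche component (current-period weights):
ΣP(Q2 2015)Q(Q2 2015) = 0.22×337 + 2.00×220 + 89.66×42 + 3.36×84 = 74.14 + 440 + 3765.72 + 282.24 = 4562.1
ΣP(Q1 2015)Q(Q2 2015) = 0.26×337 + 1.49×220 + 63.54×42 + 3.44×84 = 87.62 + 327.8 + 2668.68 + 288.96 = 3373.06
P = 4562.1 / 3373.06 × 100 = 135.2511
Fisher = √(L × P) = √(134.8643 × 135.2511) = 135.0576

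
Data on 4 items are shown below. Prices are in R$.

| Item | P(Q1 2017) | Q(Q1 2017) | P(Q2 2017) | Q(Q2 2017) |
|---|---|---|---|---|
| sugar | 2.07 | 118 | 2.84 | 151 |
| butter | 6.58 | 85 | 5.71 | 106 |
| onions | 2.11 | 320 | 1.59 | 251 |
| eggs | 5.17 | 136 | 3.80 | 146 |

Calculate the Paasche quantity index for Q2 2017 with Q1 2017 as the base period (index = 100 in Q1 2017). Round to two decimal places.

Paasche quantity index uses current-period prices as weights.
ΣP(Q2 2017)·Q(Q2 2017) = 2.84×151 + 5.71×106 + 1.59×251 + 3.80×146 = 428.84 + 605.26 + 399.09 + 554.8 = 1987.99
ΣP(Q2 2017)·Q(Q1 2017) = 2.84×118 + 5.71×85 + 1.59×320 + 3.80×136 = 335.12 + 485.35 + 508.8 + 516.8 = 1846.07
Index = 1987.99 / 1846.07 × 100 = 107.6877

107.69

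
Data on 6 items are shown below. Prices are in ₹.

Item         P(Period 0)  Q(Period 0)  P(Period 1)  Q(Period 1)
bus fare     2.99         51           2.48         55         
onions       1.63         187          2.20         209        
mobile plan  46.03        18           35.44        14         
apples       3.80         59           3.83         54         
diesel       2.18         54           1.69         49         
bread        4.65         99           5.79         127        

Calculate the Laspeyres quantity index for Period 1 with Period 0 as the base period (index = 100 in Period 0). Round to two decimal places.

98.28

Laspeyres quantity index uses base-period prices as weights.
ΣP(Period 0)·Q(Period 1) = 2.99×55 + 1.63×209 + 46.03×14 + 3.80×54 + 2.18×49 + 4.65×127 = 164.45 + 340.67 + 644.42 + 205.2 + 106.82 + 590.55 = 2052.11
ΣP(Period 0)·Q(Period 0) = 2.99×51 + 1.63×187 + 46.03×18 + 3.80×59 + 2.18×54 + 4.65×99 = 152.49 + 304.81 + 828.54 + 224.2 + 117.72 + 460.35 = 2088.11
Index = 2052.11 / 2088.11 × 100 = 98.2760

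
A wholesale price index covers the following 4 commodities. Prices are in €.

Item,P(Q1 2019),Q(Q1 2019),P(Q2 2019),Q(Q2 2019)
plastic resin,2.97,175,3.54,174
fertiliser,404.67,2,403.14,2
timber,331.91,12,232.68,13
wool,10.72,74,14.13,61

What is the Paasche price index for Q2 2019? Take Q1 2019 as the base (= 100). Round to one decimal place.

84.3

Paasche price index uses current-period quantities as weights.
ΣP(Q2 2019)·Q(Q2 2019) = 3.54×174 + 403.14×2 + 232.68×13 + 14.13×61 = 615.96 + 806.28 + 3024.84 + 861.93 = 5309.01
ΣP(Q1 2019)·Q(Q2 2019) = 2.97×174 + 404.67×2 + 331.91×13 + 10.72×61 = 516.78 + 809.34 + 4314.83 + 653.92 = 6294.87
Index = 5309.01 / 6294.87 × 100 = 84.3387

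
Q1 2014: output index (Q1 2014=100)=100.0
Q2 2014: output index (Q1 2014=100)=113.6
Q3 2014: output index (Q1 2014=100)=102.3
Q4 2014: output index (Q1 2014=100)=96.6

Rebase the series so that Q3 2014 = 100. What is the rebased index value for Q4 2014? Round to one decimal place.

Rebased(Q4 2014) = 96.6 / 102.3 × 100 = 94.4282

94.4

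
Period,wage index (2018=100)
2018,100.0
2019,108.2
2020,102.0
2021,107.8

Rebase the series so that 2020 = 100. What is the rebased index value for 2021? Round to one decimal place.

Rebased(2021) = 107.8 / 102.0 × 100 = 105.6863

105.7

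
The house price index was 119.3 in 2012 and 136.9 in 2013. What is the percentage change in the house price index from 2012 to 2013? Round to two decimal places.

14.75%

Change = (136.9 − 119.3) / 119.3 × 100
       = 17.6 / 119.3 × 100 = 14.7527%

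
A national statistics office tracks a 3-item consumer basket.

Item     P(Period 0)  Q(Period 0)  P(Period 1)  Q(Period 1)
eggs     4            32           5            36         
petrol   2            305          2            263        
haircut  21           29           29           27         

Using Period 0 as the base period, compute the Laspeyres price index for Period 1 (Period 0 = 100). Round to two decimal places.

Laspeyres price index uses base-period quantities as weights.
ΣP(Period 1)·Q(Period 0) = 5×32 + 2×305 + 29×29 = 160 + 610 + 841 = 1611
ΣP(Period 0)·Q(Period 0) = 4×32 + 2×305 + 21×29 = 128 + 610 + 609 = 1347
Index = 1611 / 1347 × 100 = 119.5991

119.60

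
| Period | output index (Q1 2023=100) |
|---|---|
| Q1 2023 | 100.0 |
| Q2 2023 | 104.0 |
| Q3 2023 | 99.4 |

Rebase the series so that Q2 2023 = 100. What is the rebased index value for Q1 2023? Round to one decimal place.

Rebased(Q1 2023) = 100.0 / 104.0 × 100 = 96.1538

96.2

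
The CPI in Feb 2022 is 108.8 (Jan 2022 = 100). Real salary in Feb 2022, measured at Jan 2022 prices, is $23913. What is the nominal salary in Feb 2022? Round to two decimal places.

Nominal = Real × (Index/100) = 23913 × (108.8/100)
        = 23913 × 1.088 = 26017.3440

26017.34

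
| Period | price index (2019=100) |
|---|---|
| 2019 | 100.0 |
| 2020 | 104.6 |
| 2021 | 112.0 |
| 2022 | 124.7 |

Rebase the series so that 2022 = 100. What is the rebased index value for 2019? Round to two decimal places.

80.19

Rebased(2019) = 100.0 / 124.7 × 100 = 80.1925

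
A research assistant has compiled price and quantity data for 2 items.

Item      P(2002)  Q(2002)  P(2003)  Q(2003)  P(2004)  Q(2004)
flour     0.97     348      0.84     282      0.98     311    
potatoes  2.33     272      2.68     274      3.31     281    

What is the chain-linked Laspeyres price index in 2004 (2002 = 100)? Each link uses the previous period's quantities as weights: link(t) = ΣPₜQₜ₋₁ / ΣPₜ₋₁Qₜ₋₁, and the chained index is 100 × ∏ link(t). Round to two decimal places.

128.11

Link 2002→2003:
ΣP(2003)Q(2002) = 0.84×348 + 2.68×272 = 292.32 + 728.96 = 1021.28
ΣP(2002)Q(2002) = 0.97×348 + 2.33×272 = 337.56 + 633.76 = 971.32
link = 1021.28/971.32 = 1.051435
Link 2003→2004:
ΣP(2004)Q(2003) = 0.98×282 + 3.31×274 = 276.36 + 906.94 = 1183.3
ΣP(2003)Q(2003) = 0.84×282 + 2.68×274 = 236.88 + 734.32 = 971.2
link = 1183.3/971.2 = 1.218390
Chained index = 100 × 1.051435 × 1.218390 = 128.1058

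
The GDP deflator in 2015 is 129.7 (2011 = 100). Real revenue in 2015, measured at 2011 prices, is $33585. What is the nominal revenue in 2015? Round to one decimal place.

Nominal = Real × (Index/100) = 33585 × (129.7/100)
        = 33585 × 1.297 = 43559.7450

43559.7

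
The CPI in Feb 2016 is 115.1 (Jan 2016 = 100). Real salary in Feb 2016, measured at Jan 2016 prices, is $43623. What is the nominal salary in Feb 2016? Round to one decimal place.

Nominal = Real × (Index/100) = 43623 × (115.1/100)
        = 43623 × 1.151 = 50210.0730

50210.1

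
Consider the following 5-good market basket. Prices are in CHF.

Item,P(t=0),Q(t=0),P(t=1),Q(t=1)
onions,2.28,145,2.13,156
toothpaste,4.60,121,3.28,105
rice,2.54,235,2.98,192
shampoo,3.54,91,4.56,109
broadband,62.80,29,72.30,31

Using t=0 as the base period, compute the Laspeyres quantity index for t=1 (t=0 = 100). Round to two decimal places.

Laspeyres quantity index uses base-period prices as weights.
ΣP(t=0)·Q(t=1) = 2.28×156 + 4.60×105 + 2.54×192 + 3.54×109 + 62.80×31 = 355.68 + 483 + 487.68 + 385.86 + 1946.8 = 3659.02
ΣP(t=0)·Q(t=0) = 2.28×145 + 4.60×121 + 2.54×235 + 3.54×91 + 62.80×29 = 330.6 + 556.6 + 596.9 + 322.14 + 1821.2 = 3627.44
Index = 3659.02 / 3627.44 × 100 = 100.8706

100.87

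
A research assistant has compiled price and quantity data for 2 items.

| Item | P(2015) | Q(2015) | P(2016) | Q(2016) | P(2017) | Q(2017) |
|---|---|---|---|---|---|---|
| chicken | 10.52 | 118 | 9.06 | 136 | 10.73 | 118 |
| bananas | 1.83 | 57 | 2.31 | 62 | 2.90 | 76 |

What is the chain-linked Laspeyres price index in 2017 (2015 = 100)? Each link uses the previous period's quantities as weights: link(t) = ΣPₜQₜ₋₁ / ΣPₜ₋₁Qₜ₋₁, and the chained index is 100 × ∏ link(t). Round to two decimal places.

Link 2015→2016:
ΣP(2016)Q(2015) = 9.06×118 + 2.31×57 = 1069.08 + 131.67 = 1200.75
ΣP(2015)Q(2015) = 10.52×118 + 1.83×57 = 1241.36 + 104.31 = 1345.67
link = 1200.75/1345.67 = 0.892306
Link 2016→2017:
ΣP(2017)Q(2016) = 10.73×136 + 2.90×62 = 1459.28 + 179.8 = 1639.08
ΣP(2016)Q(2016) = 9.06×136 + 2.31×62 = 1232.16 + 143.22 = 1375.38
link = 1639.08/1375.38 = 1.191729
Chained index = 100 × 0.892306 × 1.191729 = 106.3387

106.34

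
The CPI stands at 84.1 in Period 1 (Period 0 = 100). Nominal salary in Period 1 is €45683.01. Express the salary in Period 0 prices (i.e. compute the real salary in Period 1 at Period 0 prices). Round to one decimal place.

Real = Nominal ÷ (Index/100) = 45683.01 ÷ (84.1/100)
     = 45683.01 ÷ 0.841 = 54319.8692

54319.9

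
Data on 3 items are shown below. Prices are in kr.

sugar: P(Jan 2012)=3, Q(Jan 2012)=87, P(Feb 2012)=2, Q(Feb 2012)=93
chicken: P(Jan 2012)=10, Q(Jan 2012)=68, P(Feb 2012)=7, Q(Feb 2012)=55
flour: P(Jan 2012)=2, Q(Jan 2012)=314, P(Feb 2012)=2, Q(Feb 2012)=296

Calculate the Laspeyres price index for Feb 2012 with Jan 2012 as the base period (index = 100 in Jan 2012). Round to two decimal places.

81.45

Laspeyres price index uses base-period quantities as weights.
ΣP(Feb 2012)·Q(Jan 2012) = 2×87 + 7×68 + 2×314 = 174 + 476 + 628 = 1278
ΣP(Jan 2012)·Q(Jan 2012) = 3×87 + 10×68 + 2×314 = 261 + 680 + 628 = 1569
Index = 1278 / 1569 × 100 = 81.4532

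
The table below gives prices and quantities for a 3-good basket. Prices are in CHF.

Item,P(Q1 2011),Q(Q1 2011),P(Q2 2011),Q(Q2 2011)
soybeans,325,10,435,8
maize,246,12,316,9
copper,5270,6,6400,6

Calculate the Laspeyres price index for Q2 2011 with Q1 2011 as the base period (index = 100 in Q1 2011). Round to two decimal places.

Laspeyres price index uses base-period quantities as weights.
ΣP(Q2 2011)·Q(Q1 2011) = 435×10 + 316×12 + 6400×6 = 4350 + 3792 + 38400 = 46542
ΣP(Q1 2011)·Q(Q1 2011) = 325×10 + 246×12 + 5270×6 = 3250 + 2952 + 31620 = 37822
Index = 46542 / 37822 × 100 = 123.0554

123.06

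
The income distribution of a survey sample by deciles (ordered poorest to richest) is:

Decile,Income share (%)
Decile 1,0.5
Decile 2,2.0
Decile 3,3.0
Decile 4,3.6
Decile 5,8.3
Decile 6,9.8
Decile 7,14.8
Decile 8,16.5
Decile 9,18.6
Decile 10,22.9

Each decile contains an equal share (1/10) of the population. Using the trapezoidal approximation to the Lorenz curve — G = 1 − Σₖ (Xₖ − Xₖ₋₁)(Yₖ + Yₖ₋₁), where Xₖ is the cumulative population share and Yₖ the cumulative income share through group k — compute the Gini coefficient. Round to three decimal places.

Cumulative income shares Yₖ: 0.0050, 0.0250, 0.0550, 0.0910, 0.1740, 0.2720, 0.4200, 0.5850, 0.7710, 1.0000
Σ (Xₖ−Xₖ₋₁)(Yₖ+Yₖ₋₁) = (1/10)(0.0050+0.0000) + (1/10)(0.0250+0.0050) + (1/10)(0.0550+0.0250) + (1/10)(0.0910+0.0550) + (1/10)(0.1740+0.0910) + (1/10)(0.2720+0.1740) + (1/10)(0.4200+0.2720) + (1/10)(0.5850+0.4200) + (1/10)(0.7710+0.5850) + (1/10)(1.0000+0.7710)
  = 0.0005 + 0.0030 + 0.0080 + 0.0146 + 0.0265 + 0.0446 + 0.0692 + 0.1005 + 0.1356 + 0.1771 = 0.5796
G = 1 − 0.5796 = 0.4204

0.420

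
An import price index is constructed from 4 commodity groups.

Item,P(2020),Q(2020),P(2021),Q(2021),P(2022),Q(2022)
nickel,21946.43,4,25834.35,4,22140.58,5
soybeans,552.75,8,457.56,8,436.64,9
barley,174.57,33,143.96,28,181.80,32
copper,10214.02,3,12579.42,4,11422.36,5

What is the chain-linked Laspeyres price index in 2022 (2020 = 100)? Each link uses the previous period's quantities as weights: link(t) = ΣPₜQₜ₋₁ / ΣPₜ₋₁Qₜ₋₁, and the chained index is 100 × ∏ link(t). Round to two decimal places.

Link 2020→2021:
ΣP(2021)Q(2020) = 25834.35×4 + 457.56×8 + 143.96×33 + 12579.42×3 = 103337.4 + 3660.48 + 4750.68 + 37738.26 = 149486.82
ΣP(2020)Q(2020) = 21946.43×4 + 552.75×8 + 174.57×33 + 10214.02×3 = 87785.72 + 4422 + 5760.81 + 30642.06 = 128610.59
link = 149486.82/128610.59 = 1.162321
Link 2021→2022:
ΣP(2022)Q(2021) = 22140.58×4 + 436.64×8 + 181.80×28 + 11422.36×4 = 88562.32 + 3493.12 + 5090.4 + 45689.44 = 142835.28
ΣP(2021)Q(2021) = 25834.35×4 + 457.56×8 + 143.96×28 + 12579.42×4 = 103337.4 + 3660.48 + 4030.88 + 50317.68 = 161346.44
link = 142835.28/161346.44 = 0.885271
Chained index = 100 × 1.162321 × 0.885271 = 102.8969

102.90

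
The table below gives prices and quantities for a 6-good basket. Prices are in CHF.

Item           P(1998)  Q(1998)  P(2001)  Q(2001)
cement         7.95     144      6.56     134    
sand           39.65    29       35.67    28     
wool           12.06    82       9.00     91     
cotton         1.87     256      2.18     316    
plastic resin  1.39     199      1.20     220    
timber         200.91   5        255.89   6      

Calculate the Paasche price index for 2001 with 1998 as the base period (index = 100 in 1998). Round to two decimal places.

96.46

Paasche price index uses current-period quantities as weights.
ΣP(2001)·Q(2001) = 6.56×134 + 35.67×28 + 9.00×91 + 2.18×316 + 1.20×220 + 255.89×6 = 879.04 + 998.76 + 819 + 688.88 + 264 + 1535.34 = 5185.02
ΣP(1998)·Q(2001) = 7.95×134 + 39.65×28 + 12.06×91 + 1.87×316 + 1.39×220 + 200.91×6 = 1065.3 + 1110.2 + 1097.46 + 590.92 + 305.8 + 1205.46 = 5375.14
Index = 5185.02 / 5375.14 × 100 = 96.4630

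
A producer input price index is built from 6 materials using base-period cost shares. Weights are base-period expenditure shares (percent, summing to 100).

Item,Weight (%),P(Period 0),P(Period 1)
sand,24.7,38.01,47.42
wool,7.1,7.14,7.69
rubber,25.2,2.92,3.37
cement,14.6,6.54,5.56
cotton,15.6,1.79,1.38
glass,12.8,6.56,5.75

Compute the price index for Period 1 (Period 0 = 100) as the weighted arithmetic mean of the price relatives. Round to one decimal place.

sand: 24.7 × (47.42/38.01) = 24.7 × 1.247566 = 30.8149
wool: 7.1 × (7.69/7.14) = 7.1 × 1.077031 = 7.6469
rubber: 25.2 × (3.37/2.92) = 25.2 × 1.154110 = 29.0836
cement: 14.6 × (5.56/6.54) = 14.6 × 0.850153 = 12.4122
cotton: 15.6 × (1.38/1.79) = 15.6 × 0.770950 = 12.0268
glass: 12.8 × (5.75/6.56) = 12.8 × 0.876524 = 11.2195
Index = Σ wᵢ·(p₁ᵢ/p₀ᵢ) = 30.8149 + 7.6469 + 29.0836 + 12.4122 + 12.0268 + 11.2195 = 103.2039

103.2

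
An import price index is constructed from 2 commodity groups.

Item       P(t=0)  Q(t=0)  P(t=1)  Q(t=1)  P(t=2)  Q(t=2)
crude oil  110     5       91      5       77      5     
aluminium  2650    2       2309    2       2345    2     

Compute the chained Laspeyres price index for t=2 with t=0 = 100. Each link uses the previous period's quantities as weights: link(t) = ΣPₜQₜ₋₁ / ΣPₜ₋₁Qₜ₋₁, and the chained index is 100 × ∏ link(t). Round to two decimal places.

86.75

Link t=0→t=1:
ΣP(t=1)Q(t=0) = 91×5 + 2309×2 = 455 + 4618 = 5073
ΣP(t=0)Q(t=0) = 110×5 + 2650×2 = 550 + 5300 = 5850
link = 5073/5850 = 0.867179
Link t=1→t=2:
ΣP(t=2)Q(t=1) = 77×5 + 2345×2 = 385 + 4690 = 5075
ΣP(t=1)Q(t=1) = 91×5 + 2309×2 = 455 + 4618 = 5073
link = 5075/5073 = 1.000394
Chained index = 100 × 0.867179 × 1.000394 = 86.7521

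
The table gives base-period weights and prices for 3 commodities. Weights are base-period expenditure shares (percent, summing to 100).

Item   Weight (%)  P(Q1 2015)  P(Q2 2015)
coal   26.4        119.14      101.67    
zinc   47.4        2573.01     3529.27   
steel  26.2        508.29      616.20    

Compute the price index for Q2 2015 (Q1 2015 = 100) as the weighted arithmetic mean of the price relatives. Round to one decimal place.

119.3

coal: 26.4 × (101.67/119.14) = 26.4 × 0.853366 = 22.5289
zinc: 47.4 × (3529.27/2573.01) = 47.4 × 1.371650 = 65.0162
steel: 26.2 × (616.20/508.29) = 26.2 × 1.212300 = 31.7623
Index = Σ wᵢ·(p₁ᵢ/p₀ᵢ) = 22.5289 + 65.0162 + 31.7623 = 119.3073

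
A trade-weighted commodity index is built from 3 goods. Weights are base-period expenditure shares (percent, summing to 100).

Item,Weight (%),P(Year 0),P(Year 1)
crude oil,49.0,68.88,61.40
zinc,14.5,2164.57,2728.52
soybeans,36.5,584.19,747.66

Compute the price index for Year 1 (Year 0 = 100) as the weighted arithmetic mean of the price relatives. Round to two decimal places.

108.67

crude oil: 49.0 × (61.40/68.88) = 49.0 × 0.891405 = 43.6789
zinc: 14.5 × (2728.52/2164.57) = 14.5 × 1.260537 = 18.2778
soybeans: 36.5 × (747.66/584.19) = 36.5 × 1.279823 = 46.7136
Index = Σ wᵢ·(p₁ᵢ/p₀ᵢ) = 43.6789 + 18.2778 + 46.7136 = 108.6702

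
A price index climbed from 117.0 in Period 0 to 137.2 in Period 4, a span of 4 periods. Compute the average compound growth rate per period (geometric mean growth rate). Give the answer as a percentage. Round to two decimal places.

Growth factor = (137.2/117.0)^(1/4) = (1.172650)^(1/4) = 1.040620
Growth rate = 1.040620 − 1 = 0.040620 = 4.0620%

4.06%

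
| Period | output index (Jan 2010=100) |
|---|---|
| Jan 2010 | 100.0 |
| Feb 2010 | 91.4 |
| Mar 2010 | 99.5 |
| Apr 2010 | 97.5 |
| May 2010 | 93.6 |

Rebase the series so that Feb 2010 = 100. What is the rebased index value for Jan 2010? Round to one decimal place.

109.4

Rebased(Jan 2010) = 100.0 / 91.4 × 100 = 109.4092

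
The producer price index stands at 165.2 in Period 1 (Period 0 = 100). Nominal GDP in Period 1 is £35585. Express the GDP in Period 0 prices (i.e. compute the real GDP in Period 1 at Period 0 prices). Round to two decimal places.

Real = Nominal ÷ (Index/100) = 35585 ÷ (165.2/100)
     = 35585 ÷ 1.652 = 21540.5569

21540.56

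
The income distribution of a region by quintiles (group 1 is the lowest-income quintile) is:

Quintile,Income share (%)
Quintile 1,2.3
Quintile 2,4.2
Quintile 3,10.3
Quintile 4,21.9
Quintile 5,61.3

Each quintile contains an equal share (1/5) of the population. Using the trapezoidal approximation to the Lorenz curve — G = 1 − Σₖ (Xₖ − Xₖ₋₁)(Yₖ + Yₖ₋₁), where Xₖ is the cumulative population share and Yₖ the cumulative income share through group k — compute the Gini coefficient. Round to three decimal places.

Cumulative income shares Yₖ: 0.0230, 0.0650, 0.1680, 0.3870, 1.0000
Σ (Xₖ−Xₖ₋₁)(Yₖ+Yₖ₋₁) = (1/5)(0.0230+0.0000) + (1/5)(0.0650+0.0230) + (1/5)(0.1680+0.0650) + (1/5)(0.3870+0.1680) + (1/5)(1.0000+0.3870)
  = 0.0046 + 0.0176 + 0.0466 + 0.1110 + 0.2774 = 0.4572
G = 1 − 0.4572 = 0.5428

0.543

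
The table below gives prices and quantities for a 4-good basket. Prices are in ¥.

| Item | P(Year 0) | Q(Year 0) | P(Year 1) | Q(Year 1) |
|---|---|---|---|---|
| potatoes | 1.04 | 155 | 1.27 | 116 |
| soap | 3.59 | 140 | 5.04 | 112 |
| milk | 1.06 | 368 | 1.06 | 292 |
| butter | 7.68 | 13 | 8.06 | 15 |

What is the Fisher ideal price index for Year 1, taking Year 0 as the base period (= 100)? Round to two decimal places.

120.84

Laspeyres component (base-period weights):
ΣP(Year 1)Q(Year 0) = 1.27×155 + 5.04×140 + 1.06×368 + 8.06×13 = 196.85 + 705.6 + 390.08 + 104.78 = 1397.31
ΣP(Year 0)Q(Year 0) = 1.04×155 + 3.59×140 + 1.06×368 + 7.68×13 = 161.2 + 502.6 + 390.08 + 99.84 = 1153.72
L = 1397.31 / 1153.72 × 100 = 121.1134
Paasche component (current-period weights):
ΣP(Year 1)Q(Year 1) = 1.27×116 + 5.04×112 + 1.06×292 + 8.06×15 = 147.32 + 564.48 + 309.52 + 120.9 = 1142.22
ΣP(Year 0)Q(Year 1) = 1.04×116 + 3.59×112 + 1.06×292 + 7.68×15 = 120.64 + 402.08 + 309.52 + 115.2 = 947.44
P = 1142.22 / 947.44 × 100 = 120.5586
Fisher = √(L × P) = √(121.1134 × 120.5586) = 120.8357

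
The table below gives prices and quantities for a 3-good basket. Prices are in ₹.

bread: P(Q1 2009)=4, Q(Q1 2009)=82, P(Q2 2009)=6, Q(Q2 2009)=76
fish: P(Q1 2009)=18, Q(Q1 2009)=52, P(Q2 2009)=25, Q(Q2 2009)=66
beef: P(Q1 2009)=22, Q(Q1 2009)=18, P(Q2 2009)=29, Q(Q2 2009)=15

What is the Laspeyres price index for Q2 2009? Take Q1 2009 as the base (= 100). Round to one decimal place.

Laspeyres price index uses base-period quantities as weights.
ΣP(Q2 2009)·Q(Q1 2009) = 6×82 + 25×52 + 29×18 = 492 + 1300 + 522 = 2314
ΣP(Q1 2009)·Q(Q1 2009) = 4×82 + 18×52 + 22×18 = 328 + 936 + 396 = 1660
Index = 2314 / 1660 × 100 = 139.3976

139.4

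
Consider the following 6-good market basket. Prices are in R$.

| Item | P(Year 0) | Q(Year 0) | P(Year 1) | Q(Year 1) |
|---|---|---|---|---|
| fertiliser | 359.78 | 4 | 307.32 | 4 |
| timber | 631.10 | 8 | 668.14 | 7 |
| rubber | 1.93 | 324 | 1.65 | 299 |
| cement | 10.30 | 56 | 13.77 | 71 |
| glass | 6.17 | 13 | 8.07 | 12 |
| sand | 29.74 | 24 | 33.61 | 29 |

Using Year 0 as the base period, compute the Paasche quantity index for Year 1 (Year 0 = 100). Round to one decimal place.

96.1

Paasche quantity index uses current-period prices as weights.
ΣP(Year 1)·Q(Year 1) = 307.32×4 + 668.14×7 + 1.65×299 + 13.77×71 + 8.07×12 + 33.61×29 = 1229.28 + 4676.98 + 493.35 + 977.67 + 96.84 + 974.69 = 8448.81
ΣP(Year 1)·Q(Year 0) = 307.32×4 + 668.14×8 + 1.65×324 + 13.77×56 + 8.07×13 + 33.61×24 = 1229.28 + 5345.12 + 534.6 + 771.12 + 104.91 + 806.64 = 8791.67
Index = 8448.81 / 8791.67 × 100 = 96.1002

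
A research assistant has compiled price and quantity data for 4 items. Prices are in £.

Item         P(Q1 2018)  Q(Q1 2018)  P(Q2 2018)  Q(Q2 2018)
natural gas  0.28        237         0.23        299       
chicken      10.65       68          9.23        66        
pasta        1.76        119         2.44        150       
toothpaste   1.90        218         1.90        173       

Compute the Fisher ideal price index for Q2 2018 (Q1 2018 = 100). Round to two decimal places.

98.78

Laspeyres component (base-period weights):
ΣP(Q2 2018)Q(Q1 2018) = 0.23×237 + 9.23×68 + 2.44×119 + 1.90×218 = 54.51 + 627.64 + 290.36 + 414.2 = 1386.71
ΣP(Q1 2018)Q(Q1 2018) = 0.28×237 + 10.65×68 + 1.76×119 + 1.90×218 = 66.36 + 724.2 + 209.44 + 414.2 = 1414.2
L = 1386.71 / 1414.2 × 100 = 98.0561
Paasche component (current-period weights):
ΣP(Q2 2018)Q(Q2 2018) = 0.23×299 + 9.23×66 + 2.44×150 + 1.90×173 = 68.77 + 609.18 + 366 + 328.7 = 1372.65
ΣP(Q1 2018)Q(Q2 2018) = 0.28×299 + 10.65×66 + 1.76×150 + 1.90×173 = 83.72 + 702.9 + 264 + 328.7 = 1379.32
P = 1372.65 / 1379.32 × 100 = 99.5164
Fisher = √(L × P) = √(98.0561 × 99.5164) = 98.7836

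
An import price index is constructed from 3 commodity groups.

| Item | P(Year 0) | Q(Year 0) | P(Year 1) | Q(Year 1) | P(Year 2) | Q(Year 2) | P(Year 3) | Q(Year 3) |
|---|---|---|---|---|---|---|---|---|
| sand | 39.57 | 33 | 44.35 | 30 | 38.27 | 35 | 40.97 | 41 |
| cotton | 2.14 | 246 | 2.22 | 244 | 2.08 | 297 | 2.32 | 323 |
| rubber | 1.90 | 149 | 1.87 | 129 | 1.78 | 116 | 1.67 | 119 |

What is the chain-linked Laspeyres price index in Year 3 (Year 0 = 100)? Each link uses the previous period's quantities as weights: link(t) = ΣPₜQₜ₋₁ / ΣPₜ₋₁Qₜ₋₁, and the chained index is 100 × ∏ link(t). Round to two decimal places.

Link Year 0→Year 1:
ΣP(Year 1)Q(Year 0) = 44.35×33 + 2.22×246 + 1.87×149 = 1463.55 + 546.12 + 278.63 = 2288.3
ΣP(Year 0)Q(Year 0) = 39.57×33 + 2.14×246 + 1.90×149 = 1305.81 + 526.44 + 283.1 = 2115.35
link = 2288.3/2115.35 = 1.081760
Link Year 1→Year 2:
ΣP(Year 2)Q(Year 1) = 38.27×30 + 2.08×244 + 1.78×129 = 1148.1 + 507.52 + 229.62 = 1885.24
ΣP(Year 1)Q(Year 1) = 44.35×30 + 2.22×244 + 1.87×129 = 1330.5 + 541.68 + 241.23 = 2113.41
link = 1885.24/2113.41 = 0.892037
Link Year 2→Year 3:
ΣP(Year 3)Q(Year 2) = 40.97×35 + 2.32×297 + 1.67×116 = 1433.95 + 689.04 + 193.72 = 2316.71
ΣP(Year 2)Q(Year 2) = 38.27×35 + 2.08×297 + 1.78×116 = 1339.45 + 617.76 + 206.48 = 2163.69
link = 2316.71/2163.69 = 1.070722
Chained index = 100 × 1.081760 × 0.892037 × 1.070722 = 103.3214

103.32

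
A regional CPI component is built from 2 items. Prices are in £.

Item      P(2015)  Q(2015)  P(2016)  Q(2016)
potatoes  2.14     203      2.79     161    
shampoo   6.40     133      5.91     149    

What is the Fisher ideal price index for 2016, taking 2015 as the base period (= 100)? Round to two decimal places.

103.81

Laspeyres component (base-period weights):
ΣP(2016)Q(2015) = 2.79×203 + 5.91×133 = 566.37 + 786.03 = 1352.4
ΣP(2015)Q(2015) = 2.14×203 + 6.40×133 = 434.42 + 851.2 = 1285.62
L = 1352.4 / 1285.62 × 100 = 105.1944
Paasche component (current-period weights):
ΣP(2016)Q(2016) = 2.79×161 + 5.91×149 = 449.19 + 880.59 = 1329.78
ΣP(2015)Q(2016) = 2.14×161 + 6.40×149 = 344.54 + 953.6 = 1298.14
P = 1329.78 / 1298.14 × 100 = 102.4373
Fisher = √(L × P) = √(105.1944 × 102.4373) = 103.8067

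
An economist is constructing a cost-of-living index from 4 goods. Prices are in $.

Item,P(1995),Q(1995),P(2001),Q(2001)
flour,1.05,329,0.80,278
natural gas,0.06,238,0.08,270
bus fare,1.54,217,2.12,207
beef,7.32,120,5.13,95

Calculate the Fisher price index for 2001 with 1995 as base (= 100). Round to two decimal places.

Laspeyres component (base-period weights):
ΣP(2001)Q(1995) = 0.80×329 + 0.08×238 + 2.12×217 + 5.13×120 = 263.2 + 19.04 + 460.04 + 615.6 = 1357.88
ΣP(1995)Q(1995) = 1.05×329 + 0.06×238 + 1.54×217 + 7.32×120 = 345.45 + 14.28 + 334.18 + 878.4 = 1572.31
L = 1357.88 / 1572.31 × 100 = 86.3621
Paasche component (current-period weights):
ΣP(2001)Q(2001) = 0.80×278 + 0.08×270 + 2.12×207 + 5.13×95 = 222.4 + 21.6 + 438.84 + 487.35 = 1170.19
ΣP(1995)Q(2001) = 1.05×278 + 0.06×270 + 1.54×207 + 7.32×95 = 291.9 + 16.2 + 318.78 + 695.4 = 1322.28
P = 1170.19 / 1322.28 × 100 = 88.4979
Fisher = √(L × P) = √(86.3621 × 88.4979) = 87.4235

87.42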